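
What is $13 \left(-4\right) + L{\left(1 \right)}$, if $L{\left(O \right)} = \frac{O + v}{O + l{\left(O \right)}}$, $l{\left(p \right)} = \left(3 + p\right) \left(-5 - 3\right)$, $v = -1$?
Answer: $-52$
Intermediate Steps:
$l{\left(p \right)} = -24 - 8 p$ ($l{\left(p \right)} = \left(3 + p\right) \left(-8\right) = -24 - 8 p$)
$L{\left(O \right)} = \frac{-1 + O}{-24 - 7 O}$ ($L{\left(O \right)} = \frac{O - 1}{O - \left(24 + 8 O\right)} = \frac{-1 + O}{-24 - 7 O}$)
$13 \left(-4\right) + L{\left(1 \right)} = 13 \left(-4\right) + \frac{1 - 1}{24 + 7 \cdot 1} = -52 + \frac{1 - 1}{24 + 7} = -52 + \frac{1}{31} \cdot 0 = -52 + 0 = -52$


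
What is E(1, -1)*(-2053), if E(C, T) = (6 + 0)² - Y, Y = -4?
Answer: -82120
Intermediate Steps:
E(C, T) = 40 (E(C, T) = (6 + 0)² - 1*(-4) = 6² + 4 = 36 + 4 = 40)
E(1, -1)*(-2053) = 40*(-2053) = -82120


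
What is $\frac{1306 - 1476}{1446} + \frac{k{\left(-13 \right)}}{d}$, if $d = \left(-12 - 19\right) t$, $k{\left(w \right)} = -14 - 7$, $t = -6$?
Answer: $- \frac{10331}{44826} \approx -0.23047$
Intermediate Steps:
$k{\left(w \right)} = -21$
$d = 186$ ($d = \left(-12 - 19\right) \left(-6\right) = \left(-31\right) \left(-6\right) = 186$)
$\frac{1306 - 1476}{1446} + \frac{k{\left(-13 \right)}}{d} = \frac{1306 - 1476}{1446} - \frac{21}{186} = \left(1306 - 1476\right) \frac{1}{1446} - \frac{7}{62} = \left(-170\right) \frac{1}{1446} - \frac{7}{62} = - \frac{85}{723} - \frac{7}{62} = - \frac{10331}{44826}$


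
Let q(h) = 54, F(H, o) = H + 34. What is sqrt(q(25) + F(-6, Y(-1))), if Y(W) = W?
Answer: sqrt(82) ≈ 9.0554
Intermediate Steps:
F(H, o) = 34 + H
sqrt(q(25) + F(-6, Y(-1))) = sqrt(54 + (34 - 6)) = sqrt(54 + 28) = sqrt(82)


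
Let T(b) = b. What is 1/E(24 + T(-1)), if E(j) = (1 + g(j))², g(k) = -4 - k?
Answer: 1/676 ≈ 0.0014793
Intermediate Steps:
E(j) = (-3 - j)² (E(j) = (1 + (-4 - j))² = (-3 - j)²)
1/E(24 + T(-1)) = 1/((3 + (24 - 1))²) = 1/((3 + 23)²) = 1/(26²) = 1/676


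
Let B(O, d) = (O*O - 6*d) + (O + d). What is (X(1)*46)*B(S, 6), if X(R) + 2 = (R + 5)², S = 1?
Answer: -43792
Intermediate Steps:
X(R) = -2 + (5 + R)² (X(R) = -2 + (R + 5)² = -2 + (5 + R)²)
B(O, d) = O + O² - 5*d (B(O, d) = (O² - 6*d) + (O + d) = O + O² - 5*d)
(X(1)*46)*B(S, 6) = ((-2 + (5 + 1)²)*46)*(1 + 1² - 5*6) = ((-2 + 6²)*46)*(1 + 1 - 30) = ((-2 + 36)*46)*(-28) = (34*46)*(-28) = 1564*(-28) = -43792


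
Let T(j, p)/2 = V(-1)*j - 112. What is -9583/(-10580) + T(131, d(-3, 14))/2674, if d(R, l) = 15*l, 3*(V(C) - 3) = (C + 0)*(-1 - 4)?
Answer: 7755179/6062340 ≈ 1.2792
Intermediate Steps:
V(C) = 3 - 5*C/3 (V(C) = 3 + ((C + 0)*(-1 - 4))/3 = 3 + (C*(-5))/3 = 3 + (-5*C)/3 = 3 - 5*C/3)
T(j, p) = -224 + 28*j/3 (T(j, p) = 2*((3 - 5/3*(-1))*j - 112) = 2*((3 + 5/3)*j - 112) = 2*(14*j/3 - 112) = 2*(-112 + 14*j/3) = -224 + 28*j/3)
-9583/(-10580) + T(131, d(-3, 14))/2674 = -9583/(-10580) + (-224 + (28/3)*131)/2674 = -9583*(-1/10580) + (-224 + 3668/3)*(1/2674) = 9583/10580 + (2996/3)*(1/2674) = 9583/10580 + 214/573 = 7755179/6062340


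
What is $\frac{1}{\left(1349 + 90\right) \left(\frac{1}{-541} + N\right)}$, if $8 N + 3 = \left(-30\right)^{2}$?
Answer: $\frac{4328}{698302091} \approx 6.1979 \cdot 10^{-6}$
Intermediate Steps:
$N = \frac{897}{8}$ ($N = - \frac{3}{8} + \frac{\left(-30\right)^{2}}{8} = - \frac{3}{8} + \frac{1}{8} \cdot 900 = - \frac{3}{8} + \frac{225}{2} = \frac{897}{8} \approx 112.13$)
$\frac{1}{\left(1349 + 90\right) \left(\frac{1}{-541} + N\right)} = \frac{1}{\left(1349 + 90\right) \left(\frac{1}{-541} + \frac{897}{8}\right)} = \frac{1}{1439 \left(- \frac{1}{541} + \frac{897}{8}\right)} = \frac{1}{1439 \cdot \frac{485269}{4328}} = \frac{1}{\frac{698302091}{4328}} = \frac{4328}{698302091}$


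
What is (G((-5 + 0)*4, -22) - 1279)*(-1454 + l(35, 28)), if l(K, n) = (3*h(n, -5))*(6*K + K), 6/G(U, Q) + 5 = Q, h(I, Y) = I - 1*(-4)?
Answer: -254045858/9 ≈ -2.8227e+7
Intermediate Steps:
h(I, Y) = 4 + I (h(I, Y) = I + 4 = 4 + I)
G(U, Q) = 6/(-5 + Q)
l(K, n) = 7*K*(12 + 3*n) (l(K, n) = (3*(4 + n))*(6*K + K) = (12 + 3*n)*(7*K) = 7*K*(12 + 3*n))
(G((-5 + 0)*4, -22) - 1279)*(-1454 + l(35, 28)) = (6/(-5 - 22) - 1279)*(-1454 + 21*35*(4 + 28)) = (6/(-27) - 1279)*(-1454 + 21*35*32) = (6*(-1/27) - 1279)*(-1454 + 23520) = (-2/9 - 1279)*22066 = -11513/9*22066 = -254045858/9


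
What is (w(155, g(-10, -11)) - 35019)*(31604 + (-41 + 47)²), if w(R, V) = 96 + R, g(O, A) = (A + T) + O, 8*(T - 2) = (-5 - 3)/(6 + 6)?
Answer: -1100059520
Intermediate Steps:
T = 23/12 (T = 2 + ((-5 - 3)/(6 + 6))/8 = 2 + (-8/12)/8 = 2 + (-8*1/12)/8 = 2 + (⅛)*(-⅔) = 2 - 1/12 = 23/12 ≈ 1.9167)
g(O, A) = 23/12 + A + O (g(O, A) = (A + 23/12) + O = (23/12 + A) + O = 23/12 + A + O)
(w(155, g(-10, -11)) - 35019)*(31604 + (-41 + 47)²) = ((96 + 155) - 35019)*(31604 + (-41 + 47)²) = (251 - 35019)*(31604 + 6²) = -34768*(31604 + 36) = -34768*31640 = -1100059520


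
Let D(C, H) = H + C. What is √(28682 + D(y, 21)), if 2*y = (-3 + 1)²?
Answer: √28705 ≈ 169.43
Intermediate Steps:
y = 2 (y = (-3 + 1)²/2 = (½)*(-2)² = (½)*4 = 2)
D(C, H) = C + H
√(28682 + D(y, 21)) = √(28682 + (2 + 21)) = √(28682 + 23) = √28705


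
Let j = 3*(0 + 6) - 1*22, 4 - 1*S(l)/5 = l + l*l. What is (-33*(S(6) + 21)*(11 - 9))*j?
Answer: -44616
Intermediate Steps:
S(l) = 20 - 5*l - 5*l² (S(l) = 20 - 5*(l + l*l) = 20 - 5*(l + l²) = 20 + (-5*l - 5*l²) = 20 - 5*l - 5*l²)
j = -4 (j = 3*6 - 22 = 18 - 22 = -4)
(-33*(S(6) + 21)*(11 - 9))*j = -33*((20 - 5*6 - 5*6²) + 21)*(11 - 9)*(-4) = -33*((20 - 30 - 5*36) + 21)*2*(-4) = -33*((20 - 30 - 180) + 21)*2*(-4) = -33*(-190 + 21)*2*(-4) = -(-5577)*2*(-4) = -33*(-338)*(-4) = 11154*(-4) = -44616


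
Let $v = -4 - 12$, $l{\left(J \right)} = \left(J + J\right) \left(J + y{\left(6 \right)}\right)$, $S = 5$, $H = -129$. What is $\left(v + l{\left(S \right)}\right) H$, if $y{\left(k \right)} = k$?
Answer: $-12126$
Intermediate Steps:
$l{\left(J \right)} = 2 J \left(6 + J\right)$ ($l{\left(J \right)} = \left(J + J\right) \left(J + 6\right) = 2 J \left(6 + J\right)$)
$v = -16$ ($v = -4 - 12 = -16$)
$\left(v + l{\left(S \right)}\right) H = \left(-16 + 2 \cdot 5 \left(6 + 5\right)\right) \left(-129\right) = \left(-16 + 2 \cdot 5 \cdot 11\right) \left(-129\right) = \left(-16 + 110\right) \left(-129\right) = 94 \left(-129\right) = -12126$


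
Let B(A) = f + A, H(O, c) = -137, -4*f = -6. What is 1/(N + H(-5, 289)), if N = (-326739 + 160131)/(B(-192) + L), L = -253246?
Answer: -506873/69108385 ≈ -0.0073345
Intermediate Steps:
f = 3/2 (f = -1/4*(-6) = 3/2 ≈ 1.5000)
B(A) = 3/2 + A
N = 333216/506873 (N = (-326739 + 160131)/((3/2 - 192) - 253246) = -166608/(-381/2 - 253246) = -166608/(-506873/2) = -166608*(-2/506873) = 333216/506873 ≈ 0.65740)
1/(N + H(-5, 289)) = 1/(333216/506873 - 137) = 1/(-69108385/506873) = -506873/69108385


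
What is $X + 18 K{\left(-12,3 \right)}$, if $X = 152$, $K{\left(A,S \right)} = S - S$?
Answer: $152$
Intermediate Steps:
$K{\left(A,S \right)} = 0$
$X + 18 K{\left(-12,3 \right)} = 152 + 18 \cdot 0 = 152 + 0 = 152$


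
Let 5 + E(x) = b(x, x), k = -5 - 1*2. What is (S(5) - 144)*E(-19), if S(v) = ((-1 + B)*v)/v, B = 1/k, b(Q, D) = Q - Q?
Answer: 5080/7 ≈ 725.71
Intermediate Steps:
b(Q, D) = 0
k = -7 (k = -5 - 2 = -7)
B = -1/7 (B = 1/(-7) = -1/7 ≈ -0.14286)
E(x) = -5 (E(x) = -5 + 0 = -5)
S(v) = -8/7 (S(v) = ((-1 - 1/7)*v)/v = (-8*v/7)/v = -8/7)
(S(5) - 144)*E(-19) = (-8/7 - 144)*(-5) = -1016/7*(-5) = 5080/7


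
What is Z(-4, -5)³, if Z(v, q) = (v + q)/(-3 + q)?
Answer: 729/512 ≈ 1.4238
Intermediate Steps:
Z(v, q) = (q + v)/(-3 + q)
Z(-4, -5)³ = ((-5 - 4)/(-3 - 5))³ = (-9/(-8))³ = (-⅛*(-9))³ = (9/8)³ = 729/512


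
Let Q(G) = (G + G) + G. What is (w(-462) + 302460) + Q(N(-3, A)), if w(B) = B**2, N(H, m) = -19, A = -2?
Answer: 515847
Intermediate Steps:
Q(G) = 3*G (Q(G) = 2*G + G = 3*G)
(w(-462) + 302460) + Q(N(-3, A)) = ((-462)**2 + 302460) + 3*(-19) = (213444 + 302460) - 57 = 515904 - 57 = 515847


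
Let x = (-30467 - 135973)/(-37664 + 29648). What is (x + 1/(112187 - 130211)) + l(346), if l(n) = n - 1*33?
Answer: 1004630557/3010008 ≈ 333.76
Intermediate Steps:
l(n) = -33 + n (l(n) = n - 33 = -33 + n)
x = 6935/334 (x = -166440/(-8016) = -166440*(-1/8016) = 6935/334 ≈ 20.763)
(x + 1/(112187 - 130211)) + l(346) = (6935/334 + 1/(112187 - 130211)) + (-33 + 346) = (6935/334 + 1/(-18024)) + 313 = (6935/334 - 1/18024) + 313 = 62498053/3010008 + 313 = 1004630557/3010008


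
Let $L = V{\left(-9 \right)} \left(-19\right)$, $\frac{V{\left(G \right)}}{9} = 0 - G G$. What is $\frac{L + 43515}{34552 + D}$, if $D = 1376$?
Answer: $\frac{3187}{1996} \approx 1.5967$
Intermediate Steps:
$V{\left(G \right)} = - 9 G^{2}$ ($V{\left(G \right)} = 9 \left(0 - G G\right) = 9 \left(0 - G^{2}\right) = 9 \left(- G^{2}\right) = - 9 G^{2}$)
$L = 13851$ ($L = - 9 \left(-9\right)^{2} \left(-19\right) = \left(-9\right) 81 \left(-19\right) = \left(-729\right) \left(-19\right) = 13851$)
$\frac{L + 43515}{34552 + D} = \frac{13851 + 43515}{34552 + 1376} = \frac{57366}{35928} = 57366 \cdot \frac{1}{35928} = \frac{3187}{1996}$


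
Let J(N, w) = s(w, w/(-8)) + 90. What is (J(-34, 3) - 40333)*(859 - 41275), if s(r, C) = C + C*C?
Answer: 3252941121/2 ≈ 1.6265e+9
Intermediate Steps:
s(r, C) = C + C²
J(N, w) = 90 - w*(1 - w/8)/8 (J(N, w) = (w/(-8))*(1 + w/(-8)) + 90 = (w*(-⅛))*(1 + w*(-⅛)) + 90 = (-w/8)*(1 - w/8) + 90 = -w*(1 - w/8)/8 + 90 = 90 - w*(1 - w/8)/8)
(J(-34, 3) - 40333)*(859 - 41275) = ((90 + (1/64)*3*(-8 + 3)) - 40333)*(859 - 41275) = ((90 + (1/64)*3*(-5)) - 40333)*(-40416) = ((90 - 15/64) - 40333)*(-40416) = (5745/64 - 40333)*(-40416) = -2575567/64*(-40416) = 3252941121/2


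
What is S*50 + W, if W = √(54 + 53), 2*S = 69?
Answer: 1725 + √107 ≈ 1735.3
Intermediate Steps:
S = 69/2 (S = (½)*69 = 69/2 ≈ 34.500)
W = √107 ≈ 10.344
S*50 + W = (69/2)*50 + √107 = 1725 + √107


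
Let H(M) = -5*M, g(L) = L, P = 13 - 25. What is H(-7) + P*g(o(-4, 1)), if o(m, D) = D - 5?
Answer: 83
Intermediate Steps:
o(m, D) = -5 + D
P = -12
H(-7) + P*g(o(-4, 1)) = -5*(-7) - 12*(-5 + 1) = 35 - 12*(-4) = 35 + 48 = 83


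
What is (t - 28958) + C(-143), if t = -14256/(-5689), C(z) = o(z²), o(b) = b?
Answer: -48393445/5689 ≈ -8506.5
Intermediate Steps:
C(z) = z²
t = 14256/5689 (t = -14256*(-1/5689) = 14256/5689 ≈ 2.5059)
(t - 28958) + C(-143) = (14256/5689 - 28958) + (-143)² = -164727806/5689 + 20449 = -48393445/5689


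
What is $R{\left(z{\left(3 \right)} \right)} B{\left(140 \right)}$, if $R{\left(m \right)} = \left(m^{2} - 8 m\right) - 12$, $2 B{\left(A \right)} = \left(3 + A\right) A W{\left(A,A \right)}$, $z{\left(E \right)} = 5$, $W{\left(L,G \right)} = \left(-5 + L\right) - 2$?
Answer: $-35945910$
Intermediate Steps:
$W{\left(L,G \right)} = -7 + L$
$B{\left(A \right)} = \frac{A \left(-7 + A\right) \left(3 + A\right)}{2}$ ($B{\left(A \right)} = \frac{\left(3 + A\right) A \left(-7 + A\right)}{2} = \frac{A \left(3 + A\right) \left(-7 + A\right)}{2} = \frac{A \left(-7 + A\right) \left(3 + A\right)}{2}$)
$R{\left(m \right)} = -12 + m^{2} - 8 m$
$R{\left(z{\left(3 \right)} \right)} B{\left(140 \right)} = \left(-12 + 5^{2} - 40\right) \frac{1}{2} \cdot 140 \left(-7 + 140\right) \left(3 + 140\right) = \left(-12 + 25 - 40\right) \frac{1}{2} \cdot 140 \cdot 133 \cdot 143 = \left(-27\right) 1331330 = -35945910$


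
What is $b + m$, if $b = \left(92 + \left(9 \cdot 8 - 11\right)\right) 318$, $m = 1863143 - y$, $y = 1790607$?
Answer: $121190$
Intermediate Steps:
$m = 72536$ ($m = 1863143 - 1790607 = 72536$)
$b = 48654$ ($b = \left(92 + \left(72 - 11\right)\right) 318 = \left(92 + 61\right) 318 = 153 \cdot 318 = 48654$)
$b + m = 48654 + 72536 = 121190$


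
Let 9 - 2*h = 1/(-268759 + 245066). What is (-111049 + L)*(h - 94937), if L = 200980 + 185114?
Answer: -618641039157490/23693 ≈ -2.6111e+10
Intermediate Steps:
h = 106619/23693 (h = 9/2 - 1/(2*(-268759 + 245066)) = 9/2 - ½/(-23693) = 9/2 - ½*(-1/23693) = 9/2 + 1/47386 = 106619/23693 ≈ 4.5000)
L = 386094
(-111049 + L)*(h - 94937) = (-111049 + 386094)*(106619/23693 - 94937) = 275045*(-2249235722/23693) = -618641039157490/23693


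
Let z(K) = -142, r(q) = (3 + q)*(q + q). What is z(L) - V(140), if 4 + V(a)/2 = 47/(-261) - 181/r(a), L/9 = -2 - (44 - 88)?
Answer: -698250359/5225220 ≈ -133.63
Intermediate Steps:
L = 378 (L = 9*(-2 - (44 - 88)) = 9*(-2 - 1*(-44)) = 9*(-2 + 44) = 9*42 = 378)
r(q) = 2*q*(3 + q) (r(q) = (3 + q)*(2*q) = 2*q*(3 + q))
V(a) = -2182/261 - 181/(a*(3 + a)) (V(a) = -8 + 2*(47/(-261) - 181*1/(2*a*(3 + a))) = -8 + 2*(47*(-1/261) - 181/(2*a*(3 + a))) = -8 + 2*(-47/261 - 181/(2*a*(3 + a))) = -8 + (-94/261 - 181/(a*(3 + a))) = -2182/261 - 181/(a*(3 + a)))
z(L) - V(140) = -142 - (-47241 - 2182*140*(3 + 140))/(261*140*(3 + 140)) = -142 - (-47241 - 2182*140*143)/(261*140*143) = -142 - (-47241 - 43683640)/(261*140*143) = -142 - (-43730881)/(261*140*143) = -142 - 1*(-43730881/5225220) = -142 + 43730881/5225220 = -698250359/5225220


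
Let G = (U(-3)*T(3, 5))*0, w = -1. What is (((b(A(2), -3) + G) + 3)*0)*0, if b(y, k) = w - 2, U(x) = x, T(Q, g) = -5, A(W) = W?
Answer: 0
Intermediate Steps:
G = 0 (G = -3*(-5)*0 = 15*0 = 0)
b(y, k) = -3 (b(y, k) = -1 - 2 = -3)
(((b(A(2), -3) + G) + 3)*0)*0 = (((-3 + 0) + 3)*0)*0 = ((-3 + 3)*0)*0 = (0*0)*0 = 0*0 = 0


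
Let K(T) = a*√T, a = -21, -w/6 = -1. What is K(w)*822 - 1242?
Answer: -1242 - 17262*√6 ≈ -43525.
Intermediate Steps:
w = 6 (w = -6*(-1) = 6)
K(T) = -21*√T
K(w)*822 - 1242 = -21*√6*822 - 1242 = -17262*√6 - 1242 = -1242 - 17262*√6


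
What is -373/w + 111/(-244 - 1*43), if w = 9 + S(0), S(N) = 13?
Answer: -109493/6314 ≈ -17.341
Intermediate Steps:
w = 22 (w = 9 + 13 = 22)
-373/w + 111/(-244 - 1*43) = -373/22 + 111/(-244 - 1*43) = -373*1/22 + 111/(-244 - 43) = -373/22 + 111/(-287) = -373/22 + 111*(-1/287) = -373/22 - 111/287 = -109493/6314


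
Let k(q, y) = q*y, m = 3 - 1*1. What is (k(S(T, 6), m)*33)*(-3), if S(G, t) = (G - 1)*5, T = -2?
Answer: 2970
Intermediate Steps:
S(G, t) = -5 + 5*G (S(G, t) = (-1 + G)*5 = -5 + 5*G)
m = 2 (m = 3 - 1 = 2)
(k(S(T, 6), m)*33)*(-3) = (((-5 + 5*(-2))*2)*33)*(-3) = (((-5 - 10)*2)*33)*(-3) = (-15*2*33)*(-3) = -30*33*(-3) = -990*(-3) = 2970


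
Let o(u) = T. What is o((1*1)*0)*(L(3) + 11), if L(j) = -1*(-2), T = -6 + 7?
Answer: 13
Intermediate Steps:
T = 1
o(u) = 1
L(j) = 2
o((1*1)*0)*(L(3) + 11) = 1*(2 + 11) = 1*13 = 13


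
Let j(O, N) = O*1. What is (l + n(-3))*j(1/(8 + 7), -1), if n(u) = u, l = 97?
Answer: 94/15 ≈ 6.2667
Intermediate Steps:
j(O, N) = O
(l + n(-3))*j(1/(8 + 7), -1) = (97 - 3)/(8 + 7) = 94/15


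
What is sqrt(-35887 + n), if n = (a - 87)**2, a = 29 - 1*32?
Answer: I*sqrt(27787) ≈ 166.69*I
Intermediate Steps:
a = -3 (a = 29 - 32 = -3)
n = 8100 (n = (-3 - 87)**2 = (-90)**2 = 8100)
sqrt(-35887 + n) = sqrt(-35887 + 8100) = sqrt(-27787) = I*sqrt(27787)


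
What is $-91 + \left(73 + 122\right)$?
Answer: $104$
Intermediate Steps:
$-91 + \left(73 + 122\right) = -91 + 195 = 104$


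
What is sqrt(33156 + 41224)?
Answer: 2*sqrt(18595) ≈ 272.73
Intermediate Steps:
sqrt(33156 + 41224) = sqrt(74380) = 2*sqrt(18595)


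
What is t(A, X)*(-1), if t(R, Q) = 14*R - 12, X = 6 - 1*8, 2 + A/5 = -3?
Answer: 362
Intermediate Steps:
A = -25 (A = -10 + 5*(-3) = -10 - 15 = -25)
X = -2 (X = 6 - 8 = -2)
t(R, Q) = -12 + 14*R
t(A, X)*(-1) = (-12 + 14*(-25))*(-1) = (-12 - 350)*(-1) = -362*(-1) = 362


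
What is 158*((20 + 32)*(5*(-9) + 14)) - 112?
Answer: -254808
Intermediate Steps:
158*((20 + 32)*(5*(-9) + 14)) - 112 = 158*(52*(-45 + 14)) - 112 = 158*(52*(-31)) - 112 = 158*(-1612) - 112 = -254696 - 112 = -254808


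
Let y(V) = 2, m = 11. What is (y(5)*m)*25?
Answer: 550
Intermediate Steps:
(y(5)*m)*25 = (2*11)*25 = 22*25 = 550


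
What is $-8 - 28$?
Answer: $-36$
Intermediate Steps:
$-8 - 28 = -36$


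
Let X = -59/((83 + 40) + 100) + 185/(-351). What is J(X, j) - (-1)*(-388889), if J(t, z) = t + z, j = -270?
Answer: -30460704371/78273 ≈ -3.8916e+5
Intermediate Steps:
X = -61964/78273 (X = -59/(123 + 100) + 185*(-1/351) = -59/223 - 185/351 = -61964/78273 ≈ -0.79164)
J(X, j) - (-1)*(-388889) = (-61964/78273 - 270) - (-1)*(-388889) = -21195674/78273 - 1*388889 = -21195674/78273 - 388889 = -30460704371/78273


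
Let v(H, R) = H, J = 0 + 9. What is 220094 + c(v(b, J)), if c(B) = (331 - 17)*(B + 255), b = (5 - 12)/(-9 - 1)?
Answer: 1501919/5 ≈ 3.0038e+5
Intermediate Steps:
J = 9
b = 7/10 (b = -7/(-10) = -7*(-⅒) = 7/10 ≈ 0.70000)
c(B) = 80070 + 314*B (c(B) = 314*(255 + B) = 80070 + 314*B)
220094 + c(v(b, J)) = 220094 + (80070 + 314*(7/10)) = 220094 + (80070 + 1099/5) = 220094 + 401449/5 = 1501919/5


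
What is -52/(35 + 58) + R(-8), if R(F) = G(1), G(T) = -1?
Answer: -145/93 ≈ -1.5591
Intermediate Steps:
R(F) = -1
-52/(35 + 58) + R(-8) = -52/(35 + 58) - 1 = -52/93 - 1 = -145/93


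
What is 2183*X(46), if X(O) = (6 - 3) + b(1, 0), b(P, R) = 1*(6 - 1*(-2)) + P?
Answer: 26196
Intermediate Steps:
b(P, R) = 8 + P (b(P, R) = 1*(6 + 2) + P = 1*8 + P = 8 + P)
X(O) = 12 (X(O) = (6 - 3) + (8 + 1) = 3 + 9 = 12)
2183*X(46) = 2183*12 = 26196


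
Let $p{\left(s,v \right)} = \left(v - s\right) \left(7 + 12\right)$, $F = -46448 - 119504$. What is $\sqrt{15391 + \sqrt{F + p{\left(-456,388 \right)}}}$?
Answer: $\sqrt{15391 + 62 i \sqrt{39}} \approx 124.07 + 1.56 i$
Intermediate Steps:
$F = -165952$ ($F = -46448 - 119504 = -165952$)
$p{\left(s,v \right)} = - 19 s + 19 v$ ($p{\left(s,v \right)} = \left(v - s\right) 19 = - 19 s + 19 v$)
$\sqrt{15391 + \sqrt{F + p{\left(-456,388 \right)}}} = \sqrt{15391 + \sqrt{-165952 + \left(\left(-19\right) \left(-456\right) + 19 \cdot 388\right)}} = \sqrt{15391 + \sqrt{-165952 + \left(8664 + 7372\right)}} = \sqrt{15391 + \sqrt{-165952 + 16036}} = \sqrt{15391 + \sqrt{-149916}} = \sqrt{15391 + 62 i \sqrt{39}}$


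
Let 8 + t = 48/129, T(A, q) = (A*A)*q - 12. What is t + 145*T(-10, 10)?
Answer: 6159852/43 ≈ 1.4325e+5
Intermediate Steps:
T(A, q) = -12 + q*A² (T(A, q) = A²*q - 12 = q*A² - 12 = -12 + q*A²)
t = -328/43 (t = -8 + 48/129 = -8 + 48*(1/129) = -8 + 16/43 = -328/43 ≈ -7.6279)
t + 145*T(-10, 10) = -328/43 + 145*(-12 + 10*(-10)²) = -328/43 + 145*(-12 + 10*100) = -328/43 + 145*(-12 + 1000) = -328/43 + 145*988 = -328/43 + 143260 = 6159852/43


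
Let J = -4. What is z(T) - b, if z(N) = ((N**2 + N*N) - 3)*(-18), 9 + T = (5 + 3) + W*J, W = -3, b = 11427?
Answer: -15729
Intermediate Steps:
T = 11 (T = -9 + ((5 + 3) - 3*(-4)) = -9 + (8 + 12) = -9 + 20 = 11)
z(N) = 54 - 36*N**2 (z(N) = ((N**2 + N**2) - 3)*(-18) = (2*N**2 - 3)*(-18) = (-3 + 2*N**2)*(-18) = 54 - 36*N**2)
z(T) - b = (54 - 36*11**2) - 1*11427 = (54 - 36*121) - 11427 = (54 - 4356) - 11427 = -4302 - 11427 = -15729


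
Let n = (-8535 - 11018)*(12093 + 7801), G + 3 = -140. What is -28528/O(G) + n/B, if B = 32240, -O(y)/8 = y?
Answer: -2143852441/177320 ≈ -12090.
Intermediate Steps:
G = -143 (G = -3 - 140 = -143)
O(y) = -8*y
n = -388987382 (n = -19553*19894 = -388987382)
-28528/O(G) + n/B = -28528/((-8*(-143))) - 388987382/32240 = -28528/1144 - 388987382*1/32240 = -28528*1/1144 - 194493691/16120 = -3566/143 - 194493691/16120 = -2143852441/177320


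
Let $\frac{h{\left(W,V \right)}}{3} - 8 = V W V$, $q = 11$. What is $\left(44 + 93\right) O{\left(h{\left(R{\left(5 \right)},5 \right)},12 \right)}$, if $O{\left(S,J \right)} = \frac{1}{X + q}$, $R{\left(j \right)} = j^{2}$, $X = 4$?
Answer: $\frac{137}{15} \approx 9.1333$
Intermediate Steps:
$h{\left(W,V \right)} = 24 + 3 W V^{2}$ ($h{\left(W,V \right)} = 24 + 3 V W V = 24 + 3 W V^{2}$)
$O{\left(S,J \right)} = \frac{1}{15}$ ($O{\left(S,J \right)} = \frac{1}{4 + 11} = \frac{1}{15}$)
$\left(44 + 93\right) O{\left(h{\left(R{\left(5 \right)},5 \right)},12 \right)} = \left(44 + 93\right) \frac{1}{15} = 137 \cdot \frac{1}{15} = \frac{137}{15}$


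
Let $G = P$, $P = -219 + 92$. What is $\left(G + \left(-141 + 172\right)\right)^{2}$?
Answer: $9216$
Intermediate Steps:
$P = -127$
$G = -127$
$\left(G + \left(-141 + 172\right)\right)^{2} = \left(-127 + \left(-141 + 172\right)\right)^{2} = \left(-127 + 31\right)^{2} = \left(-96\right)^{2} = 9216$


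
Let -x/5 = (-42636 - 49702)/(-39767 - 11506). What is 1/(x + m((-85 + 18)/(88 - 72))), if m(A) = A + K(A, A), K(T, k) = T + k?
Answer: -820368/17692913 ≈ -0.046367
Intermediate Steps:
m(A) = 3*A (m(A) = A + (A + A) = A + 2*A = 3*A)
x = -461690/51273 (x = -5*(-42636 - 49702)/(-39767 - 11506) = -(-461690)/(-51273) = -(-461690)*(-1)/51273 = -5*92338/51273 = -461690/51273 ≈ -9.0045)
1/(x + m((-85 + 18)/(88 - 72))) = 1/(-461690/51273 + 3*((-85 + 18)/(88 - 72))) = 1/(-461690/51273 + 3*(-67/16)) = 1/(-461690/51273 - 201/16) = 1/(-17692913/820368) = -820368/17692913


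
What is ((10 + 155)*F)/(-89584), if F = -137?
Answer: 2055/8144 ≈ 0.25233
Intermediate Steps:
((10 + 155)*F)/(-89584) = ((10 + 155)*(-137))/(-89584) = (165*(-137))*(-1/89584) = -22605*(-1/89584) = 2055/8144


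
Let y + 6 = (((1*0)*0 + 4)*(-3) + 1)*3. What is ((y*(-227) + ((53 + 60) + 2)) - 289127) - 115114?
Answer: -395273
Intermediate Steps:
y = -39 (y = -6 + (((1*0)*0 + 4)*(-3) + 1)*3 = -6 + ((0*0 + 4)*(-3) + 1)*3 = -6 + ((0 + 4)*(-3) + 1)*3 = -6 + (4*(-3) + 1)*3 = -6 + (-12 + 1)*3 = -6 - 11*3 = -6 - 33 = -39)
((y*(-227) + ((53 + 60) + 2)) - 289127) - 115114 = ((-39*(-227) + ((53 + 60) + 2)) - 289127) - 115114 = ((8853 + (113 + 2)) - 289127) - 115114 = ((8853 + 115) - 289127) - 115114 = (8968 - 289127) - 115114 = -280159 - 115114 = -395273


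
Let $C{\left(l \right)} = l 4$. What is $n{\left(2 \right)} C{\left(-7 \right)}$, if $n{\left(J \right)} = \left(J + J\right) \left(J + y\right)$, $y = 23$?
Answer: $-2800$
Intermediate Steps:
$C{\left(l \right)} = 4 l$
$n{\left(J \right)} = 2 J \left(23 + J\right)$ ($n{\left(J \right)} = \left(J + J\right) \left(J + 23\right) = 2 J \left(23 + J\right)$)
$n{\left(2 \right)} C{\left(-7 \right)} = 2 \cdot 2 \left(23 + 2\right) 4 \left(-7\right) = 2 \cdot 2 \cdot 25 \left(-28\right) = 100 \left(-28\right) = -2800$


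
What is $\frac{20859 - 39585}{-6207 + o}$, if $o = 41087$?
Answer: $- \frac{9363}{17440} \approx -0.53687$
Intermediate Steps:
$\frac{20859 - 39585}{-6207 + o} = \frac{20859 - 39585}{-6207 + 41087} = - \frac{18726}{34880} = \left(-18726\right) \frac{1}{34880} = - \frac{9363}{17440}$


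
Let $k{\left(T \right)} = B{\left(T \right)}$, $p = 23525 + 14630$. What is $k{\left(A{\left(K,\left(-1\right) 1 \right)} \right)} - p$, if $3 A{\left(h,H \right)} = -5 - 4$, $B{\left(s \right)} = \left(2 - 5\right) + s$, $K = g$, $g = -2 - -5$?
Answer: $-38161$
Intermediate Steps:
$p = 38155$
$g = 3$ ($g = -2 + 5 = 3$)
$K = 3$
$B{\left(s \right)} = -3 + s$
$A{\left(h,H \right)} = -3$ ($A{\left(h,H \right)} = \frac{-5 - 4}{3} = \frac{1}{3} \left(-9\right) = -3$)
$k{\left(T \right)} = -3 + T$
$k{\left(A{\left(K,\left(-1\right) 1 \right)} \right)} - p = \left(-3 - 3\right) - 38155 = -6 - 38155 = -38161$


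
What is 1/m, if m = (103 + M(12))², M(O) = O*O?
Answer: 1/61009 ≈ 1.6391e-5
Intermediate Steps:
M(O) = O²
m = 61009 (m = (103 + 12²)² = (103 + 144)² = 247² = 61009)
1/m = 1/61009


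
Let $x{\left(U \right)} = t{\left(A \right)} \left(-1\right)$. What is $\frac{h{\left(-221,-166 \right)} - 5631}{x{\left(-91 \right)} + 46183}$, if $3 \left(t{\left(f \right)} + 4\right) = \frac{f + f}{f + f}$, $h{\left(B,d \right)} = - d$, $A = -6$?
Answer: $- \frac{3279}{27712} \approx -0.11832$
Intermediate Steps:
$t{\left(f \right)} = - \frac{11}{3}$ ($t{\left(f \right)} = -4 + \frac{\left(f + f\right) \frac{1}{f + f}}{3} = -4 + \frac{2 f \frac{1}{2 f}}{3} = -4 + \frac{1}{3} \cdot 1 = -4 + \frac{1}{3} = - \frac{11}{3}$)
$x{\left(U \right)} = \frac{11}{3}$ ($x{\left(U \right)} = \left(- \frac{11}{3}\right) \left(-1\right) = \frac{11}{3}$)
$\frac{h{\left(-221,-166 \right)} - 5631}{x{\left(-91 \right)} + 46183} = \frac{\left(-1\right) \left(-166\right) - 5631}{\frac{11}{3} + 46183} = \frac{166 - 5631}{\frac{138560}{3}} = \left(-5465\right) \frac{3}{138560} = - \frac{3279}{27712}$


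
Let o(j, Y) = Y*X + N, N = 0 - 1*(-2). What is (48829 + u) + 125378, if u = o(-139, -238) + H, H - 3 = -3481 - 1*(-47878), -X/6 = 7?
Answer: 228605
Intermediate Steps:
X = -42 (X = -6*7 = -42)
N = 2 (N = 0 + 2 = 2)
o(j, Y) = 2 - 42*Y (o(j, Y) = Y*(-42) + 2 = -42*Y + 2 = 2 - 42*Y)
H = 44400 (H = 3 + (-3481 - 1*(-47878)) = 3 + (-3481 + 47878) = 3 + 44397 = 44400)
u = 54398 (u = (2 - 42*(-238)) + 44400 = (2 + 9996) + 44400 = 9998 + 44400 = 54398)
(48829 + u) + 125378 = (48829 + 54398) + 125378 = 103227 + 125378 = 228605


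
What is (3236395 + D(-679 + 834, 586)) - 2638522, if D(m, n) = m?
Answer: 598028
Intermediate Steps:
(3236395 + D(-679 + 834, 586)) - 2638522 = (3236395 + (-679 + 834)) - 2638522 = (3236395 + 155) - 2638522 = 3236550 - 2638522 = 598028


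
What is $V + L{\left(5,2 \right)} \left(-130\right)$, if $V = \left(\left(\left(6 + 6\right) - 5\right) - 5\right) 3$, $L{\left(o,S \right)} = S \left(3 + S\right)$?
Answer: $-1294$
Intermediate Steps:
$V = 6$ ($V = \left(\left(12 - 5\right) - 5\right) 3 = \left(7 - 5\right) 3 = 2 \cdot 3 = 6$)
$V + L{\left(5,2 \right)} \left(-130\right) = 6 + 2 \left(3 + 2\right) \left(-130\right) = 6 + 2 \cdot 5 \left(-130\right) = 6 + 10 \left(-130\right) = 6 - 1300 = -1294$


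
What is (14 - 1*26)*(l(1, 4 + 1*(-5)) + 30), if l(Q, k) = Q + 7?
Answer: -456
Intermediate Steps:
l(Q, k) = 7 + Q
(14 - 1*26)*(l(1, 4 + 1*(-5)) + 30) = (14 - 1*26)*((7 + 1) + 30) = (14 - 26)*(8 + 30) = -12*38 = -456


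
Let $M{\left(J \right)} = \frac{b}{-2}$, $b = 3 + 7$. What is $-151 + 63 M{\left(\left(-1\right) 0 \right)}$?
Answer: $-466$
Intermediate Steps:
$b = 10$
$M{\left(J \right)} = -5$ ($M{\left(J \right)} = \frac{10}{-2} = 10 \left(- \frac{1}{2}\right) = -5$)
$-151 + 63 M{\left(\left(-1\right) 0 \right)} = -151 + 63 \left(-5\right) = -151 - 315 = -466$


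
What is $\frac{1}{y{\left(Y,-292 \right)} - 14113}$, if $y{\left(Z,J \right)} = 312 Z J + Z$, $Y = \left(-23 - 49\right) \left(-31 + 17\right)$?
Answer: $- \frac{1}{91845937} \approx -1.0888 \cdot 10^{-8}$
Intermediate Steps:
$Y = 1008$ ($Y = \left(-72\right) \left(-14\right) = 1008$)
$y{\left(Z,J \right)} = Z + 312 J Z$ ($y{\left(Z,J \right)} = 312 J Z + Z = Z + 312 J Z$)
$\frac{1}{y{\left(Y,-292 \right)} - 14113} = \frac{1}{1008 \left(1 + 312 \left(-292\right)\right) - 14113} = \frac{1}{1008 \left(1 - 91104\right) - 14113} = \frac{1}{1008 \left(-91103\right) - 14113} = \frac{1}{-91831824 - 14113} = \frac{1}{-91845937} = - \frac{1}{91845937}$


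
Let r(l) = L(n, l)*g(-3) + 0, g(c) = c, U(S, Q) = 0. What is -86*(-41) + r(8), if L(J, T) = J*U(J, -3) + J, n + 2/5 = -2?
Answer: 17666/5 ≈ 3533.2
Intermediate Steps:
n = -12/5 (n = -2/5 - 2 = -12/5 ≈ -2.4000)
L(J, T) = J (L(J, T) = J*0 + J = 0 + J = J)
r(l) = 36/5 (r(l) = -12/5*(-3) + 0 = 36/5 + 0 = 36/5)
-86*(-41) + r(8) = -86*(-41) + 36/5 = 3526 + 36/5 = 17666/5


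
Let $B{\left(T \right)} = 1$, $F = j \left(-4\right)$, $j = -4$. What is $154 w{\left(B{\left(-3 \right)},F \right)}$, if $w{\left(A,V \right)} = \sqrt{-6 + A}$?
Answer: $154 i \sqrt{5} \approx 344.35 i$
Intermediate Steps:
$F = 16$ ($F = \left(-4\right) \left(-4\right) = 16$)
$154 w{\left(B{\left(-3 \right)},F \right)} = 154 \sqrt{-6 + 1} = 154 \sqrt{-5} = 154 i \sqrt{5}$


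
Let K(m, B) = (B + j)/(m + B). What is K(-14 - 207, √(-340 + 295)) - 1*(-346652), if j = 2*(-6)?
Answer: 16946432369/48886 - 627*I*√5/48886 ≈ 3.4665e+5 - 0.028679*I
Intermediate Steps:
j = -12
K(m, B) = (-12 + B)/(B + m) (K(m, B) = (B - 12)/(m + B) = (-12 + B)/(B + m))
K(-14 - 207, √(-340 + 295)) - 1*(-346652) = (-12 + √(-340 + 295))/(√(-340 + 295) + (-14 - 207)) - 1*(-346652) = (-12 + √(-45))/(√(-45) - 221) + 346652 = (-12 + 3*I*√5)/(3*I*√5 - 221) + 346652 = (-12 + 3*I*√5)/(-221 + 3*I*√5) + 346652 = 346652 + (-12 + 3*I*√5)/(-221 + 3*I*√5)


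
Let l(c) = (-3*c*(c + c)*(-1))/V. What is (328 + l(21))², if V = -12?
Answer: 46225/4 ≈ 11556.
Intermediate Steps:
l(c) = -c²/2 (l(c) = (-3*c*(c + c)*(-1))/(-12) = (-3*c*2*c*(-1))*(-1/12) = (-6*c²*(-1))*(-1/12) = (6*c²)*(-1/12) = -c²/2)
(328 + l(21))² = (328 - ½*21²)² = (328 - ½*441)² = (328 - 441/2)² = (215/2)² = 46225/4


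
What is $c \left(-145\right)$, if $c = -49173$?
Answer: $7130085$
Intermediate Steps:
$c \left(-145\right) = \left(-49173\right) \left(-145\right) = 7130085$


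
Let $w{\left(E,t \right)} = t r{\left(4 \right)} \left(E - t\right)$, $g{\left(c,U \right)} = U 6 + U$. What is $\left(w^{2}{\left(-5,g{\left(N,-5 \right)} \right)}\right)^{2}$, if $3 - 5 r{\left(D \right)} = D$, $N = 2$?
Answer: $1944810000$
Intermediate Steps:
$r{\left(D \right)} = \frac{3}{5} - \frac{D}{5}$
$g{\left(c,U \right)} = 7 U$ ($g{\left(c,U \right)} = 6 U + U = 7 U$)
$w{\left(E,t \right)} = - \frac{t \left(E - t\right)}{5}$ ($w{\left(E,t \right)} = t \left(\frac{3}{5} - \frac{4}{5}\right) \left(E - t\right) = t \left(- \frac{1}{5}\right) \left(E - t\right) = - \frac{t}{5} \left(E - t\right) = - \frac{t \left(E - t\right)}{5}$)
$\left(w^{2}{\left(-5,g{\left(N,-5 \right)} \right)}\right)^{2} = \left(\left(\frac{7 \left(-5\right) \left(7 \left(-5\right) - -5\right)}{5}\right)^{2}\right)^{2} = \left(\left(\frac{1}{5} \left(-35\right) \left(-35 + 5\right)\right)^{2}\right)^{2} = \left(\left(\frac{1}{5} \left(-35\right) \left(-30\right)\right)^{2}\right)^{2} = \left(210^{2}\right)^{2} = 44100^{2} = 1944810000$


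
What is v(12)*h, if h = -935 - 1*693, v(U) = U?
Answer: -19536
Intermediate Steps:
h = -1628 (h = -935 - 693 = -1628)
v(12)*h = 12*(-1628) = -19536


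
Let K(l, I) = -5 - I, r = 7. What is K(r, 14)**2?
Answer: 361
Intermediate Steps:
K(r, 14)**2 = (-5 - 1*14)**2 = (-5 - 14)**2 = (-19)**2 = 361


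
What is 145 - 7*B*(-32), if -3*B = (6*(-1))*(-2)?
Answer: -751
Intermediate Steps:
B = -4 (B = -6*(-1)*(-2)/3 = -(-2)*(-2) = -⅓*12 = -4)
145 - 7*B*(-32) = 145 - (-28)*(-32) = 145 - 7*128 = 145 - 896 = -751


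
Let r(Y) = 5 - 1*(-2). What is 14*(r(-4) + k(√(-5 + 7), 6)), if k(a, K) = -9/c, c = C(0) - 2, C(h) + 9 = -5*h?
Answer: 1204/11 ≈ 109.45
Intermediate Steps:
r(Y) = 7 (r(Y) = 5 + 2 = 7)
C(h) = -9 - 5*h
c = -11 (c = (-9 - 5*0) - 2 = (-9 + 0) - 2 = -9 - 2 = -11)
k(a, K) = 9/11 (k(a, K) = -9/(-11) = -9*(-1/11) = 9/11)
14*(r(-4) + k(√(-5 + 7), 6)) = 14*(7 + 9/11) = 14*(86/11) = 1204/11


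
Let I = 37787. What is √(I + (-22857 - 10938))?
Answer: 2*√998 ≈ 63.182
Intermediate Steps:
√(I + (-22857 - 10938)) = √(37787 + (-22857 - 10938)) = √(37787 - 33795) = √3992 = 2*√998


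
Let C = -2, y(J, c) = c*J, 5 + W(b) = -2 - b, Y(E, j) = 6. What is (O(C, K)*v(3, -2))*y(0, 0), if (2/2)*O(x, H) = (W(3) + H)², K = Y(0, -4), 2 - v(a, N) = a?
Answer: 0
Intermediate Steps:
W(b) = -7 - b (W(b) = -5 + (-2 - b) = -7 - b)
y(J, c) = J*c
v(a, N) = 2 - a
K = 6
O(x, H) = (-10 + H)² (O(x, H) = ((-7 - 1*3) + H)² = ((-7 - 3) + H)² = (-10 + H)²)
(O(C, K)*v(3, -2))*y(0, 0) = ((-10 + 6)²*(2 - 1*3))*(0*0) = ((-4)²*(2 - 3))*0 = (16*(-1))*0 = -16*0 = 0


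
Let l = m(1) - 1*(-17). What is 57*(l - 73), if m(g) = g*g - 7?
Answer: -3534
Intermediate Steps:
m(g) = -7 + g² (m(g) = g² - 7 = -7 + g²)
l = 11 (l = (-7 + 1²) - 1*(-17) = (-7 + 1) + 17 = -6 + 17 = 11)
57*(l - 73) = 57*(11 - 73) = 57*(-62) = -3534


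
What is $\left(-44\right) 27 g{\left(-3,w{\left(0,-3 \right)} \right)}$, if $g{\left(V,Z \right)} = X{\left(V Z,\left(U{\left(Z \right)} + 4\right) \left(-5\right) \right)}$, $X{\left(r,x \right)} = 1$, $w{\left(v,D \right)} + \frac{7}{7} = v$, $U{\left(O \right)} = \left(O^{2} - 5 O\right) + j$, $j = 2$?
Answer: $-1188$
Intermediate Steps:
$U{\left(O \right)} = 2 + O^{2} - 5 O$ ($U{\left(O \right)} = \left(O^{2} - 5 O\right) + 2 = 2 + O^{2} - 5 O$)
$w{\left(v,D \right)} = -1 + v$
$g{\left(V,Z \right)} = 1$
$\left(-44\right) 27 g{\left(-3,w{\left(0,-3 \right)} \right)} = \left(-44\right) 27 \cdot 1 = \left(-1188\right) 1 = -1188$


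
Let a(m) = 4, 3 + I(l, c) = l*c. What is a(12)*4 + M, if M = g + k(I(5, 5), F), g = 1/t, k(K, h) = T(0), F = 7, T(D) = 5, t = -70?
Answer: 1469/70 ≈ 20.986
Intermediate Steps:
I(l, c) = -3 + c*l (I(l, c) = -3 + l*c = -3 + c*l)
k(K, h) = 5
g = -1/70 (g = 1/(-70) = -1/70 ≈ -0.014286)
M = 349/70 (M = -1/70 + 5 = 349/70 ≈ 4.9857)
a(12)*4 + M = 4*4 + 349/70 = 16 + 349/70 = 1469/70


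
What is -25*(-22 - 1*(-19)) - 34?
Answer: 41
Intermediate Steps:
-25*(-22 - 1*(-19)) - 34 = -25*(-22 + 19) - 34 = -25*(-3) - 34 = 75 - 34 = 41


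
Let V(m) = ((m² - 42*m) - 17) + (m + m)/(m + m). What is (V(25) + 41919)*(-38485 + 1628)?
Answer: -1528754646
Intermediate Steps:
V(m) = -16 + m² - 42*m (V(m) = (-17 + m² - 42*m) + (2*m)/((2*m)) = (-17 + m² - 42*m) + (2*m)*(1/(2*m)) = (-17 + m² - 42*m) + 1 = -16 + m² - 42*m)
(V(25) + 41919)*(-38485 + 1628) = ((-16 + 25² - 42*25) + 41919)*(-38485 + 1628) = ((-16 + 625 - 1050) + 41919)*(-36857) = (-441 + 41919)*(-36857) = 41478*(-36857) = -1528754646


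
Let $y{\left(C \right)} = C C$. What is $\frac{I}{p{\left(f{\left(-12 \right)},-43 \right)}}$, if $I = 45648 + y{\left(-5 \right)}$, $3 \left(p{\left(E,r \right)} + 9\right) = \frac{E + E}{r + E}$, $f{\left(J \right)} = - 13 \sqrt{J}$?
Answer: $\frac{137019 \left(- 26 \sqrt{3} + 43 i\right)}{- 1161 i + 650 \sqrt{3}} \approx -5271.5 - 202.9 i$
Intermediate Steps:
$y{\left(C \right)} = C^{2}$
$p{\left(E,r \right)} = -9 + \frac{2 E}{3 \left(E + r\right)}$ ($p{\left(E,r \right)} = -9 + \frac{\left(E + E\right) \frac{1}{r + E}}{3} = -9 + \frac{2 E \frac{1}{E + r}}{3} = -9 + \frac{2 E}{3 \left(E + r\right)}$)
$I = 45673$ ($I = 45648 + \left(-5\right)^{2} = 45648 + 25 = 45673$)
$\frac{I}{p{\left(f{\left(-12 \right)},-43 \right)}} = \frac{45673}{\frac{1}{- 13 \sqrt{-12} - 43} \left(\left(-9\right) \left(-43\right) - \frac{25 \left(- 13 \sqrt{-12}\right)}{3}\right)} = \frac{45673}{\frac{1}{- 13 \cdot 2 i \sqrt{3} - 43} \left(387 - \frac{25 \left(- 13 \cdot 2 i \sqrt{3}\right)}{3}\right)} = \frac{45673}{\frac{1}{- 26 i \sqrt{3} - 43} \left(387 - \frac{25 \left(- 26 i \sqrt{3}\right)}{3}\right)} = \frac{45673}{\frac{1}{-43 - 26 i \sqrt{3}} \left(387 + \frac{650 i \sqrt{3}}{3}\right)} = 45673 \frac{-43 - 26 i \sqrt{3}}{387 + \frac{650 i \sqrt{3}}{3}} = \frac{45673 \left(-43 - 26 i \sqrt{3}\right)}{387 + \frac{650 i \sqrt{3}}{3}}$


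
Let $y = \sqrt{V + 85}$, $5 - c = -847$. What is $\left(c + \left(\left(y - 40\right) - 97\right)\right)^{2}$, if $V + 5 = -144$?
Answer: $511161 + 11440 i \approx 5.1116 \cdot 10^{5} + 11440.0 i$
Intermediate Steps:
$c = 852$ ($c = 5 - -847 = 5 + 847 = 852$)
$V = -149$ ($V = -5 - 144 = -149$)
$y = 8 i$ ($y = \sqrt{-149 + 85} = \sqrt{-64} = 8 i \approx 8.0 i$)
$\left(c + \left(\left(y - 40\right) - 97\right)\right)^{2} = \left(852 - \left(137 - 8 i\right)\right)^{2} = \left(715 + 8 i\right)^{2}$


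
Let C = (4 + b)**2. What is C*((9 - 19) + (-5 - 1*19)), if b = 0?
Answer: -544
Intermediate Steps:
C = 16 (C = (4 + 0)**2 = 4**2 = 16)
C*((9 - 19) + (-5 - 1*19)) = 16*((9 - 19) + (-5 - 1*19)) = 16*(-10 + (-5 - 19)) = 16*(-10 - 24) = 16*(-34) = -544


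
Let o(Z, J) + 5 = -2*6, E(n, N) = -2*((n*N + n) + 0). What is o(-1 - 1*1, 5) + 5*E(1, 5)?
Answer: -77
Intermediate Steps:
E(n, N) = -2*n - 2*N*n (E(n, N) = -2*((N*n + n) + 0) = -2*((n + N*n) + 0) = -2*(n + N*n) = -2*n - 2*N*n)
o(Z, J) = -17 (o(Z, J) = -5 - 2*6 = -5 - 12 = -17)
o(-1 - 1*1, 5) + 5*E(1, 5) = -17 + 5*(-2*1*(1 + 5)) = -17 + 5*(-2*1*6) = -17 + 5*(-12) = -17 - 60 = -77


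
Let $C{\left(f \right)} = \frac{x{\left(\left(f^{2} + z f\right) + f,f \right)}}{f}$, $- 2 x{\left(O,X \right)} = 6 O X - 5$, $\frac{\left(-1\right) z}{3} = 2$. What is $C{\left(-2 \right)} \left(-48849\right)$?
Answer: $\frac{8450877}{4} \approx 2.1127 \cdot 10^{6}$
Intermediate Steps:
$z = -6$ ($z = \left(-3\right) 2 = -6$)
$x{\left(O,X \right)} = \frac{5}{2} - 3 O X$ ($x{\left(O,X \right)} = - \frac{6 O X - 5}{2} = - \frac{-5 + 6 O X}{2} = \frac{5}{2} - 3 O X$)
$C{\left(f \right)} = \frac{\frac{5}{2} - 3 f \left(f^{2} - 5 f\right)}{f}$ ($C{\left(f \right)} = \frac{\frac{5}{2} - 3 \left(\left(f^{2} - 6 f\right) + f\right) f}{f} = \frac{\frac{5}{2} - 3 \left(f^{2} - 5 f\right) f}{f} = \frac{\frac{5}{2} - 3 f \left(f^{2} - 5 f\right)}{f}$)
$C{\left(-2 \right)} \left(-48849\right) = \frac{5 + 6 \left(-2\right)^{2} \left(5 - -2\right)}{2 \left(-2\right)} \left(-48849\right) = \frac{1}{2} \left(- \frac{1}{2}\right) \left(5 + 6 \cdot 4 \left(5 + 2\right)\right) \left(-48849\right) = \frac{1}{2} \left(- \frac{1}{2}\right) \left(5 + 6 \cdot 4 \cdot 7\right) \left(-48849\right) = \frac{1}{2} \left(- \frac{1}{2}\right) \left(5 + 168\right) \left(-48849\right) = \frac{1}{2} \left(- \frac{1}{2}\right) 173 \left(-48849\right) = \left(- \frac{173}{4}\right) \left(-48849\right) = \frac{8450877}{4}$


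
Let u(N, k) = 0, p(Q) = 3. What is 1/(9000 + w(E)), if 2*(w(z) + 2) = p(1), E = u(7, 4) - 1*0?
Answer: 2/17999 ≈ 0.00011112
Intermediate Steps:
E = 0 (E = 0 - 1*0 = 0 + 0 = 0)
w(z) = -1/2 (w(z) = -2 + (1/2)*3 = -2 + 3/2 = -1/2)
1/(9000 + w(E)) = 1/(9000 - 1/2) = 1/(17999/2) = 2/17999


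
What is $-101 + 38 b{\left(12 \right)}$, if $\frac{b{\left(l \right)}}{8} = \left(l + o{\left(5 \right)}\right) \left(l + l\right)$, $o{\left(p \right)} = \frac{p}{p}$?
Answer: $94747$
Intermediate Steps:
$o{\left(p \right)} = 1$
$b{\left(l \right)} = 16 l \left(1 + l\right)$ ($b{\left(l \right)} = 8 \left(l + 1\right) \left(l + l\right) = 8 \left(1 + l\right) 2 l = 8 \cdot 2 l \left(1 + l\right) = 16 l \left(1 + l\right)$)
$-101 + 38 b{\left(12 \right)} = -101 + 38 \cdot 16 \cdot 12 \left(1 + 12\right) = -101 + 38 \cdot 16 \cdot 12 \cdot 13 = -101 + 38 \cdot 2496 = -101 + 94848 = 94747$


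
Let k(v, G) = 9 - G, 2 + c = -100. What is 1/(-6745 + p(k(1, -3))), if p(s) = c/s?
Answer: -2/13507 ≈ -0.00014807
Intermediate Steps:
c = -102 (c = -2 - 100 = -102)
p(s) = -102/s
1/(-6745 + p(k(1, -3))) = 1/(-6745 - 102/(9 - 1*(-3))) = 1/(-6745 - 102/(9 + 3)) = 1/(-6745 - 102/12) = 1/(-6745 - 102*1/12) = 1/(-6745 - 17/2) = 1/(-13507/2) = -2/13507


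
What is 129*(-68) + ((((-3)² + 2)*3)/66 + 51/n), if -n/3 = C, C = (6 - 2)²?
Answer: -140361/16 ≈ -8772.6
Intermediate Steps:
C = 16 (C = 4² = 16)
n = -48 (n = -3*16 = -48)
129*(-68) + ((((-3)² + 2)*3)/66 + 51/n) = 129*(-68) + ((((-3)² + 2)*3)/66 + 51/(-48)) = -8772 + (((9 + 2)*3)*(1/66) + 51*(-1/48)) = -8772 + ((11*3)*(1/66) - 17/16) = -8772 + (33*(1/66) - 17/16) = -8772 + (½ - 17/16) = -8772 - 9/16 = -140361/16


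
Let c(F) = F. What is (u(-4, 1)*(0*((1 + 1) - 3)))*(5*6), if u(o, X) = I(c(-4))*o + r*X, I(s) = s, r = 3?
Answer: 0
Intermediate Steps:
u(o, X) = -4*o + 3*X
(u(-4, 1)*(0*((1 + 1) - 3)))*(5*6) = ((-4*(-4) + 3*1)*(0*((1 + 1) - 3)))*(5*6) = ((16 + 3)*(0*(2 - 3)))*30 = (19*(0*(-1)))*30 = (19*0)*30 = 0*30 = 0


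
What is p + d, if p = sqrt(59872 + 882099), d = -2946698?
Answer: -2946698 + sqrt(941971) ≈ -2.9457e+6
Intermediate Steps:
p = sqrt(941971) ≈ 970.55
p + d = sqrt(941971) - 2946698 = -2946698 + sqrt(941971)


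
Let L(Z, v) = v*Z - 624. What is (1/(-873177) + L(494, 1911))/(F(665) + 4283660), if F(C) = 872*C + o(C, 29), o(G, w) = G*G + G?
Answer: 10427391311/58651299090 ≈ 0.17779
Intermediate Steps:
L(Z, v) = -624 + Z*v (L(Z, v) = Z*v - 624 = -624 + Z*v)
o(G, w) = G + G**2 (o(G, w) = G**2 + G = G + G**2)
F(C) = 872*C + C*(1 + C)
(1/(-873177) + L(494, 1911))/(F(665) + 4283660) = (1/(-873177) + (-624 + 494*1911))/(665*(873 + 665) + 4283660) = (-1/873177 + (-624 + 944034))/(665*1538 + 4283660) = (-1/873177 + 943410)/(1022770 + 4283660) = (823763913569/873177)/5306430 = (823763913569/873177)*(1/5306430) = 10427391311/58651299090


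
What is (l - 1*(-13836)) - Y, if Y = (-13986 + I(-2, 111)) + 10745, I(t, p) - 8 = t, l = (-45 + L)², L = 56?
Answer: 17192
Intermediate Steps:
l = 121 (l = (-45 + 56)² = 11² = 121)
I(t, p) = 8 + t
Y = -3235 (Y = (-13986 + (8 - 2)) + 10745 = (-13986 + 6) + 10745 = -13980 + 10745 = -3235)
(l - 1*(-13836)) - Y = (121 - 1*(-13836)) - 1*(-3235) = (121 + 13836) + 3235 = 13957 + 3235 = 17192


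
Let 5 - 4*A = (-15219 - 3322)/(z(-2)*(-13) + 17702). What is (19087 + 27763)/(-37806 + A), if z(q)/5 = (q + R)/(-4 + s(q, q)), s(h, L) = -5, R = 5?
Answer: -4982122700/4020204913 ≈ -1.2393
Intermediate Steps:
z(q) = -25/9 - 5*q/9 (z(q) = 5*((q + 5)/(-4 - 5)) = 5*((5 + q)/(-9)) = 5*((5 + q)*(-⅑)) = 5*(-5/9 - q/9) = -25/9 - 5*q/9)
A = 160739/106342 (A = 5/4 - (-15219 - 3322)/(4*((-25/9 - 5/9*(-2))*(-13) + 17702)) = 5/4 - (-18541)/(4*((-25/9 + 10/9)*(-13) + 17702)) = 5/4 - (-18541)/(4*(-5/3*(-13) + 17702)) = 5/4 - (-18541)/(4*(65/3 + 17702)) = 5/4 - (-18541)/(4*53171/3) = 5/4 - (-18541)*3/(4*53171) = 5/4 - ¼*(-55623/53171) = 5/4 + 55623/212684 = 160739/106342 ≈ 1.5115)
(19087 + 27763)/(-37806 + A) = (19087 + 27763)/(-37806 + 160739/106342) = 46850/(-4020204913/106342) = 46850*(-106342/4020204913) = -4982122700/4020204913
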